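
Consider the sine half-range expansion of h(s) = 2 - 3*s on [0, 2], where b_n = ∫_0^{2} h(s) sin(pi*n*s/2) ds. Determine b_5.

-4/(5*pi)

b_5 = ∫_0^{2} (2 - 3*s) sin(5*pi*s/2) ds.
Integrating by parts (boundary term plus one more integral), an antiderivative of (2 - 3*s) sin(5*pi*s/2) is 6*s*cos(5*pi*s/2)/(5*pi) - 12*sin(5*pi*s/2)/(25*pi**2) - 4*cos(5*pi*s/2)/(5*pi); evaluating from 0 to 2: ∫_{0}^{2} (2 - 3*s) sin(5*pi*s/2) ds = (-8/(5*pi)) - (-4/(5*pi)) = -4/(5*pi).
Hence b_5 = -4/(5*pi).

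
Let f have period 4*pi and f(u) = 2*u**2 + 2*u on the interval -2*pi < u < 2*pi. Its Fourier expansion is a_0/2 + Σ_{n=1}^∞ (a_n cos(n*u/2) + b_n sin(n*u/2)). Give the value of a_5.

-32/25

a_5 = (1/(2*pi)) ∫_{-2*pi}^{2*pi} f(u) cos(5*u/2) du.
Integrating by parts twice (tabular method), an antiderivative of (2*u**2 + 2*u) cos(5*u/2) is 4*u**2*sin(5*u/2)/5 + 4*u*sin(5*u/2)/5 + 16*u*cos(5*u/2)/25 - 32*sin(5*u/2)/125 + 8*cos(5*u/2)/25; evaluating from -2*pi to 2*pi: ∫_{-2*pi}^{2*pi} (2*u**2 + 2*u) cos(5*u/2) du = (-32*pi/25 - 8/25) - (-8/25 + 32*pi/25) = -64*pi/25.
Hence a_5 = (1/(2*pi))·(-64*pi/25) = -32/25.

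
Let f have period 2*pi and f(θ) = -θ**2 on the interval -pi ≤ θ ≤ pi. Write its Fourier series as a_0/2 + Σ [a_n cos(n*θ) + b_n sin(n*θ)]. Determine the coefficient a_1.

a_1 = 1/pi ∫_{-pi}^{pi} f(θ) cos(θ) dθ.
f is even and cos(θ) is even, so the integrand is even and a_1 = 2/pi ∫_0^{pi} f(θ) cos(θ) dθ.
Integrating by parts twice (tabular method), an antiderivative of (-θ**2) cos(θ) is -θ**2*sin(θ) - 2*θ*cos(θ) + 2*sin(θ); evaluating from 0 to pi: ∫_{0}^{pi} (-θ**2) cos(θ) dθ = (2*pi) - (0) = 2*pi.
Hence a_1 = (2/pi)·(2*pi) = 4.

4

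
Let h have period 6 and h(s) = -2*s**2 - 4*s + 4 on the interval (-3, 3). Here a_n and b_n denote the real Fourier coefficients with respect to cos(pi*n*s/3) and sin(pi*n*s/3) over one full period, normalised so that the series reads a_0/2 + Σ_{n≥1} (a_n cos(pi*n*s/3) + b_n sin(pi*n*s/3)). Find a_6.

-2/pi**2

a_6 = 1/3 ∫_{-3}^{3} h(s) cos(2*pi*s) ds.
Integrating by parts twice (tabular method), an antiderivative of (-2*s**2 - 4*s + 4) cos(2*pi*s) is -s**2*sin(2*pi*s)/pi - 2*s*sin(2*pi*s)/pi - s*cos(2*pi*s)/pi**2 + sin(2*pi*s)/(2*pi**3) + 2*sin(2*pi*s)/pi - cos(2*pi*s)/pi**2; evaluating from -3 to 3: ∫_{-3}^{3} (-2*s**2 - 4*s + 4) cos(2*pi*s) ds = (-4/pi**2) - (2/pi**2) = -6/pi**2.
Hence a_6 = (1/3)·(-6/pi**2) = -2/pi**2.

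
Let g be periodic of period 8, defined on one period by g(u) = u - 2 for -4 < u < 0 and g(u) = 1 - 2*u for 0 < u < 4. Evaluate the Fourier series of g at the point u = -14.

-3

u = -14 differs from u = 2 by -2 full period(s), and the series is 8-periodic.
g is continuous at u = 2 with value -3, so the series converges to -3 there.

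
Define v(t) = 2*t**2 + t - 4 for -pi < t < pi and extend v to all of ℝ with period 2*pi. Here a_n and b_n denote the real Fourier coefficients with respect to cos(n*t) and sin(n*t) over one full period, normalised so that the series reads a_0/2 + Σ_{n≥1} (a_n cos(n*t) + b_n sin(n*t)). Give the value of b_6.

-1/3

b_6 = 1/pi ∫_{-pi}^{pi} v(t) sin(6*t) dt.
Integrating by parts twice (tabular method), an antiderivative of (2*t**2 + t - 4) sin(6*t) is -t**2*cos(6*t)/3 + t*sin(6*t)/9 - t*cos(6*t)/6 + sin(6*t)/36 + 37*cos(6*t)/54; evaluating from -pi to pi: ∫_{-pi}^{pi} (2*t**2 + t - 4) sin(6*t) dt = (-pi**2/3 - pi/6 + 37/54) - (-pi**2/3 + pi/6 + 37/54) = -pi/3.
Hence b_6 = (1/pi)·(-pi/3) = -1/3.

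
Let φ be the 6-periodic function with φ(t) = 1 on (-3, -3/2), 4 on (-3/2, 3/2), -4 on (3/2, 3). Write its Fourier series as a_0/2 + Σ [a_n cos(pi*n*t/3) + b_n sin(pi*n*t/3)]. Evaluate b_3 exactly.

-5/(3*pi)

b_3 = 1/3 ∫_{-3}^{3} φ(t) sin(pi*t) dt.
Split the integral at the breakpoints.
Directly, an antiderivative of (1) sin(pi*t) is -cos(pi*t)/pi; evaluating from -3 to -3/2: ∫_{-3}^{-3/2} (1) sin(pi*t) dt = (0) - (1/pi) = -1/pi.
Directly, an antiderivative of (4) sin(pi*t) is -4*cos(pi*t)/pi; evaluating from -3/2 to 3/2: ∫_{-3/2}^{3/2} (4) sin(pi*t) dt = (0) - (0) = 0.
Directly, an antiderivative of (-4) sin(pi*t) is 4*cos(pi*t)/pi; evaluating from 3/2 to 3: ∫_{3/2}^{3} (-4) sin(pi*t) dt = (-4/pi) - (0) = -4/pi.
Summing the pieces and multiplying by (1/3) gives b_3 = -5/(3*pi).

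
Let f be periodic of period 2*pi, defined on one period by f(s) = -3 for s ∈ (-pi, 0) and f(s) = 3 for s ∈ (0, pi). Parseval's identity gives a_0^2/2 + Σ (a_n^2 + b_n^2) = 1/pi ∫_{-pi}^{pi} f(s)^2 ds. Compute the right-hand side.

18

1/pi ∫_{-pi}^{pi} f(s)^2 ds = 1/pi · (18*pi) = 18.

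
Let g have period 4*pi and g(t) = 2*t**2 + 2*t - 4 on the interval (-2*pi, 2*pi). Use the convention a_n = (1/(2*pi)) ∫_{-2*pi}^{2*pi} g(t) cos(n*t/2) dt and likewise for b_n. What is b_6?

-4/3

b_6 = (1/(2*pi)) ∫_{-2*pi}^{2*pi} g(t) sin(3*t) dt.
Integrating by parts twice (tabular method), an antiderivative of (2*t**2 + 2*t - 4) sin(3*t) is -2*t**2*cos(3*t)/3 + 4*t*sin(3*t)/9 - 2*t*cos(3*t)/3 + 2*sin(3*t)/9 + 40*cos(3*t)/27; evaluating from -2*pi to 2*pi: ∫_{-2*pi}^{2*pi} (2*t**2 + 2*t - 4) sin(3*t) dt = (-8*pi**2/3 - 4*pi/3 + 40/27) - (-8*pi**2/3 + 40/27 + 4*pi/3) = -8*pi/3.
Hence b_6 = (1/(2*pi))·(-8*pi/3) = -4/3.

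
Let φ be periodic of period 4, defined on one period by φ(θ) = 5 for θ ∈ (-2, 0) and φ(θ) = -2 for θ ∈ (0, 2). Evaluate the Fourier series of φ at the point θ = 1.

-2

φ is continuous at θ = 1 with value -2, so the series converges to -2 there.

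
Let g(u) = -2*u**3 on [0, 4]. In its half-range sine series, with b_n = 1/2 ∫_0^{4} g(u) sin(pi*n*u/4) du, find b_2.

-192/pi**3 + 128/pi

b_2 = 1/2 ∫_0^{4} (-2*u**3) sin(pi*u/2) du.
Integrating by parts three times (tabular method), an antiderivative of (-2*u**3) sin(pi*u/2) is 4*u**3*cos(pi*u/2)/pi - 24*u**2*sin(pi*u/2)/pi**2 - 96*u*cos(pi*u/2)/pi**3 + 192*sin(pi*u/2)/pi**4; evaluating from 0 to 4: ∫_{0}^{4} (-2*u**3) sin(pi*u/2) du = (-384/pi**3 + 256/pi) - (0) = -384/pi**3 + 256/pi.
Hence b_2 = (1/2)·(-384/pi**3 + 256/pi) = -192/pi**3 + 128/pi.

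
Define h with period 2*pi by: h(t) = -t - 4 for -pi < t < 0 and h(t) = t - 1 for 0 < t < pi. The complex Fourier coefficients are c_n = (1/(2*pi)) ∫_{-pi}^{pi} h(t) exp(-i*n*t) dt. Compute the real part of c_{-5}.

Since h is real-valued, Re(c_{-5}) = (1/(2*pi)) ∫_{-pi}^{pi} h(t) cos(-5*t) dt = a_{5}/2.
Split the integral at the breakpoints.
Integrating by parts (boundary term plus one more integral), an antiderivative of (-t - 4) cos(-5*t) is -t*sin(5*t)/5 - 4*sin(5*t)/5 - cos(5*t)/25; evaluating from -pi to 0: ∫_{-pi}^{0} (-t - 4) cos(-5*t) dt = (-1/25) - (1/25) = -2/25.
Integrating by parts (boundary term plus one more integral), an antiderivative of (t - 1) cos(-5*t) is t*sin(5*t)/5 - sin(5*t)/5 + cos(5*t)/25; evaluating from 0 to pi: ∫_{0}^{pi} (t - 1) cos(-5*t) dt = (-1/25) - (1/25) = -2/25.
So ∫_{-pi}^{pi} h(t) cos(-5*t) dt = -4/25.
Hence Re(c_{-5}) = (1/(2*pi))·(-4/25) = -2/(25*pi).

-2/(25*pi)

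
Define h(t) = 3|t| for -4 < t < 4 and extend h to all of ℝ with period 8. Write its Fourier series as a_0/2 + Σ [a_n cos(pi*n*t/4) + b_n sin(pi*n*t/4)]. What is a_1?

-48/pi**2

a_1 = 1/4 ∫_{-4}^{4} h(t) cos(pi*t/4) dt.
h is even and cos(pi*t/4) is even, so the integrand is even and a_1 = 1/2 ∫_0^{4} h(t) cos(pi*t/4) dt.
Integrating by parts (boundary term plus one more integral), an antiderivative of (3*t) cos(pi*t/4) is 12*t*sin(pi*t/4)/pi + 48*cos(pi*t/4)/pi**2; evaluating from 0 to 4: ∫_{0}^{4} (3*t) cos(pi*t/4) dt = (-48/pi**2) - (48/pi**2) = -96/pi**2.
Hence a_1 = (1/2)·(-96/pi**2) = -48/pi**2.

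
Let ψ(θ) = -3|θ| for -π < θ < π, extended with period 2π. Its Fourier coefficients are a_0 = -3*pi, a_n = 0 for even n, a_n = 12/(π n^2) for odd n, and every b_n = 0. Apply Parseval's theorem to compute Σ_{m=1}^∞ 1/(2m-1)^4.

Parseval: a_0^2/2 + Σ a_n^2 = (1/π) ∫_{-π}^{π} ψ(θ)^2 dθ = 6*pi**2.
Subtract a_0^2/2 = 9*pi**2/2: Σ a_n^2 = 3*pi**2/2.
Only odd n contribute, with a_n^2 = 144/(π^2 n^4), so Σ_{m≥1} 1/(2m-1)^4 = π^2·(3*pi**2/2)/144 = pi**4/96.

pi**4/96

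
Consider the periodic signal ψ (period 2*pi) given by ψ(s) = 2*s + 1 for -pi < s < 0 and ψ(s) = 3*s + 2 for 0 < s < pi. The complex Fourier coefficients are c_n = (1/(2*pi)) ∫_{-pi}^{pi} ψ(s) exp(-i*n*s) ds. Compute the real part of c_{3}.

-1/(9*pi)

Since ψ is real-valued, Re(c_{3}) = (1/(2*pi)) ∫_{-pi}^{pi} ψ(s) cos(3*s) ds = a_{3}/2.
Split the integral at the breakpoints.
Integrating by parts (boundary term plus one more integral), an antiderivative of (2*s + 1) cos(3*s) is 2*s*sin(3*s)/3 + sin(3*s)/3 + 2*cos(3*s)/9; evaluating from -pi to 0: ∫_{-pi}^{0} (2*s + 1) cos(3*s) ds = (2/9) - (-2/9) = 4/9.
Integrating by parts (boundary term plus one more integral), an antiderivative of (3*s + 2) cos(3*s) is s*sin(3*s) + 2*sin(3*s)/3 + cos(3*s)/3; evaluating from 0 to pi: ∫_{0}^{pi} (3*s + 2) cos(3*s) ds = (-1/3) - (1/3) = -2/3.
So ∫_{-pi}^{pi} ψ(s) cos(3*s) ds = -2/9.
Hence Re(c_{3}) = (1/(2*pi))·(-2/9) = -1/(9*pi).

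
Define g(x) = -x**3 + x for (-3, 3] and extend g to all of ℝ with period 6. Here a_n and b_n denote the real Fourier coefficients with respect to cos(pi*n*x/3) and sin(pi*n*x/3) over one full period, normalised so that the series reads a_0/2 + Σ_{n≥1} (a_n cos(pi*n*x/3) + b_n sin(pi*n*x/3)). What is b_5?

12*(27 - 100*pi**2)/(125*pi**3)

b_5 = 1/3 ∫_{-3}^{3} g(x) sin(5*pi*x/3) dx.
g is odd and sin(5*pi*x/3) is odd, so the integrand is even and b_5 = 2/3 ∫_0^{3} g(x) sin(5*pi*x/3) dx.
Integrating by parts three times (tabular method), an antiderivative of (-x**3 + x) sin(5*pi*x/3) is 3*x**3*cos(5*pi*x/3)/(5*pi) - 27*x**2*sin(5*pi*x/3)/(25*pi**2) - 3*x*cos(5*pi*x/3)/(5*pi) - 162*x*cos(5*pi*x/3)/(125*pi**3) + 486*sin(5*pi*x/3)/(625*pi**4) + 9*sin(5*pi*x/3)/(25*pi**2); evaluating from 0 to 3: ∫_{0}^{3} (-x**3 + x) sin(5*pi*x/3) dx = (18*(27 - 100*pi**2)/(125*pi**3)) - (0) = 18*(27 - 100*pi**2)/(125*pi**3).
Hence b_5 = (2/3)·(18*(27 - 100*pi**2)/(125*pi**3)) = 12*(27 - 100*pi**2)/(125*pi**3).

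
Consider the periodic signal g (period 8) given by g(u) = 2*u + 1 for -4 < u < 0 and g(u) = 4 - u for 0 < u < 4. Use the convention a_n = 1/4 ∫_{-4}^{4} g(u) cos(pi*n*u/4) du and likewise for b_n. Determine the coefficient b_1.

10/pi

b_1 = 1/4 ∫_{-4}^{4} g(u) sin(pi*u/4) du.
Split the integral at the breakpoints.
Integrating by parts (boundary term plus one more integral), an antiderivative of (2*u + 1) sin(pi*u/4) is -8*u*cos(pi*u/4)/pi + 32*sin(pi*u/4)/pi**2 - 4*cos(pi*u/4)/pi; evaluating from -4 to 0: ∫_{-4}^{0} (2*u + 1) sin(pi*u/4) du = (-4/pi) - (-28/pi) = 24/pi.
Integrating by parts (boundary term plus one more integral), an antiderivative of (4 - u) sin(pi*u/4) is 4*u*cos(pi*u/4)/pi - 16*sin(pi*u/4)/pi**2 - 16*cos(pi*u/4)/pi; evaluating from 0 to 4: ∫_{0}^{4} (4 - u) sin(pi*u/4) du = (0) - (-16/pi) = 16/pi.
Summing the pieces and multiplying by (1/4) gives b_1 = 10/pi.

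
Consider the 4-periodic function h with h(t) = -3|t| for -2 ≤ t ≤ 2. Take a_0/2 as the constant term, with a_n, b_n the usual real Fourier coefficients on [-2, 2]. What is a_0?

-6

a_0 = 1/2 ∫_{-2}^{2} h(t) dt = 1/2 · (-12) = -6.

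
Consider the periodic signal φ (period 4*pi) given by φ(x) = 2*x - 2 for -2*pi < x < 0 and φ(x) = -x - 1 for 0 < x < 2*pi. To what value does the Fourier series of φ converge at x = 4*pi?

x = 4*pi differs from x = 0 by 1 full period(s), and the series is 4*pi-periodic.
At x = 0 the one-sided limits are φ(0^-) = -2 and φ(0^+) = -1.
By Dirichlet's theorem the series converges to their average, [(-2) + (-1)]/2 = -3/2.

-3/2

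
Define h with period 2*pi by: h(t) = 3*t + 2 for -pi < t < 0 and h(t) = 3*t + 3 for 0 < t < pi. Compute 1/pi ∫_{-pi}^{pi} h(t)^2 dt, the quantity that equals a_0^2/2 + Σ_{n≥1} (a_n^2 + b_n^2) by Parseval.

3*pi + 13 + 6*pi**2

1/pi ∫_{-pi}^{pi} h(t)^2 dt = 1/pi · (pi*(3*pi + 13 + 6*pi**2)) = 3*pi + 13 + 6*pi**2.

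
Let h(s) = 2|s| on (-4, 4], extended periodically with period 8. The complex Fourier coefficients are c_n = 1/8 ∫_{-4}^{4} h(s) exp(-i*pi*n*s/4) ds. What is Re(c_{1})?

Since h is real-valued, Re(c_{1}) = 1/8 ∫_{-4}^{4} h(s) cos(pi*s/4) ds = a_{1}/2.
h is even and cos(pi*s/4) is even, so the integrand is even: ∫_{-4}^{4} h(s) cos(pi*s/4) ds = 2∫_0^{4} h(s) cos(pi*s/4) ds.
Integrating by parts (boundary term plus one more integral), an antiderivative of (2*s) cos(pi*s/4) is 8*s*sin(pi*s/4)/pi + 32*cos(pi*s/4)/pi**2; evaluating from 0 to 4: ∫_{0}^{4} (2*s) cos(pi*s/4) ds = (-32/pi**2) - (32/pi**2) = -64/pi**2.
So ∫_{-4}^{4} h(s) cos(pi*s/4) ds = -128/pi**2.
Hence Re(c_{1}) = (1/8)·(-128/pi**2) = -16/pi**2.

-16/pi**2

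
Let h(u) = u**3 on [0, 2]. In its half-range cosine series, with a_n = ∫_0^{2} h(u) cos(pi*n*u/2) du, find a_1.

a_1 = ∫_0^{2} (u**3) cos(pi*u/2) du.
Integrating by parts three times (tabular method), an antiderivative of (u**3) cos(pi*u/2) is 2*u**3*sin(pi*u/2)/pi + 12*u**2*cos(pi*u/2)/pi**2 - 48*u*sin(pi*u/2)/pi**3 - 96*cos(pi*u/2)/pi**4; evaluating from 0 to 2: ∫_{0}^{2} (u**3) cos(pi*u/2) du = (48*(2 - pi**2)/pi**4) - (-96/pi**4) = 48*(4 - pi**2)/pi**4.
Hence a_1 = 48*(4 - pi**2)/pi**4.

48*(4 - pi**2)/pi**4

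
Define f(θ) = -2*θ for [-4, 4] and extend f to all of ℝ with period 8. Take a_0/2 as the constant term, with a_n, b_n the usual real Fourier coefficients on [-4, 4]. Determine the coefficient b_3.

-16/(3*pi)

b_3 = 1/4 ∫_{-4}^{4} f(θ) sin(3*pi*θ/4) dθ.
f is odd and sin(3*pi*θ/4) is odd, so the integrand is even and b_3 = 1/2 ∫_0^{4} f(θ) sin(3*pi*θ/4) dθ.
Integrating by parts (boundary term plus one more integral), an antiderivative of (-2*θ) sin(3*pi*θ/4) is 8*θ*cos(3*pi*θ/4)/(3*pi) - 32*sin(3*pi*θ/4)/(9*pi**2); evaluating from 0 to 4: ∫_{0}^{4} (-2*θ) sin(3*pi*θ/4) dθ = (-32/(3*pi)) - (0) = -32/(3*pi).
Hence b_3 = (1/2)·(-32/(3*pi)) = -16/(3*pi).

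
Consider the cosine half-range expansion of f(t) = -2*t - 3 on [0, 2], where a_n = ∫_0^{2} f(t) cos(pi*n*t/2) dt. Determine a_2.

a_2 = ∫_0^{2} (-2*t - 3) cos(pi*t) dt.
Integrating by parts (boundary term plus one more integral), an antiderivative of (-2*t - 3) cos(pi*t) is -2*t*sin(pi*t)/pi - 3*sin(pi*t)/pi - 2*cos(pi*t)/pi**2; evaluating from 0 to 2: ∫_{0}^{2} (-2*t - 3) cos(pi*t) dt = (-2/pi**2) - (-2/pi**2) = 0.
Hence a_2 = 0.

0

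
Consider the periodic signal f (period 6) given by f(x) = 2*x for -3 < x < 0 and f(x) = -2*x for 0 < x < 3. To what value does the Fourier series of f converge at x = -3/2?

f is continuous at x = -3/2 with value -3, so the series converges to -3 there.

-3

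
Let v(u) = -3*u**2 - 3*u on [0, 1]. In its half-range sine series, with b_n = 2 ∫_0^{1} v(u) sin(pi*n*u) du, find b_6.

b_6 = 2 ∫_0^{1} (-3*u**2 - 3*u) sin(6*pi*u) du.
Integrating by parts twice (tabular method), an antiderivative of (-3*u**2 - 3*u) sin(6*pi*u) is u**2*cos(6*pi*u)/(2*pi) - u*sin(6*pi*u)/(6*pi**2) + u*cos(6*pi*u)/(2*pi) - sin(6*pi*u)/(12*pi**2) - cos(6*pi*u)/(36*pi**3); evaluating from 0 to 1: ∫_{0}^{1} (-3*u**2 - 3*u) sin(6*pi*u) du = ((-1/36 + pi**2)/pi**3) - (-1/(36*pi**3)) = 1/pi.
Hence b_6 = 2·(1/pi) = 2/pi.

2/pi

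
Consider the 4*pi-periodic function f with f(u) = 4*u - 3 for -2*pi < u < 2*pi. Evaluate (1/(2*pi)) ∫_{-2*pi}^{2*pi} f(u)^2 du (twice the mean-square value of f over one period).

18 + 128*pi**2/3

(1/(2*pi)) ∫_{-2*pi}^{2*pi} f(u)^2 du = (1/(2*pi)) · (36*pi + 256*pi**3/3) = 18 + 128*pi**2/3.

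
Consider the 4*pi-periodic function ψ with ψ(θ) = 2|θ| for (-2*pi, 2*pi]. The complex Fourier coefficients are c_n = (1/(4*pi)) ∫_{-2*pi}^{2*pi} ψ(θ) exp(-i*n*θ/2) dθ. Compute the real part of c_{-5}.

-8/(25*pi)

Since ψ is real-valued, Re(c_{-5}) = (1/(4*pi)) ∫_{-2*pi}^{2*pi} ψ(θ) cos(-5*θ/2) dθ = a_{5}/2.
ψ is even and cos(-5*θ/2) is even, so the integrand is even: ∫_{-2*pi}^{2*pi} ψ(θ) cos(-5*θ/2) dθ = 2∫_0^{2*pi} ψ(θ) cos(-5*θ/2) dθ.
Integrating by parts (boundary term plus one more integral), an antiderivative of (2*θ) cos(-5*θ/2) is 4*θ*sin(5*θ/2)/5 + 8*cos(5*θ/2)/25; evaluating from 0 to 2*pi: ∫_{0}^{2*pi} (2*θ) cos(-5*θ/2) dθ = (-8/25) - (8/25) = -16/25.
So ∫_{-2*pi}^{2*pi} ψ(θ) cos(-5*θ/2) dθ = -32/25.
Hence Re(c_{-5}) = (1/(4*pi))·(-32/25) = -8/(25*pi).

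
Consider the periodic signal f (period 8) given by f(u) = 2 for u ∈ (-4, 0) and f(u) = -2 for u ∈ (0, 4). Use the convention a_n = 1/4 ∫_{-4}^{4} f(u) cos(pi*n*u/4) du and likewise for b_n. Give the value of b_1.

b_1 = 1/4 ∫_{-4}^{4} f(u) sin(pi*u/4) du.
f is odd and sin(pi*u/4) is odd, so the integrand is even and b_1 = 1/2 ∫_0^{4} f(u) sin(pi*u/4) du.
Directly, an antiderivative of (-2) sin(pi*u/4) is 8*cos(pi*u/4)/pi; evaluating from 0 to 4: ∫_{0}^{4} (-2) sin(pi*u/4) du = (-8/pi) - (8/pi) = -16/pi.
Hence b_1 = (1/2)·(-16/pi) = -8/pi.

-8/pi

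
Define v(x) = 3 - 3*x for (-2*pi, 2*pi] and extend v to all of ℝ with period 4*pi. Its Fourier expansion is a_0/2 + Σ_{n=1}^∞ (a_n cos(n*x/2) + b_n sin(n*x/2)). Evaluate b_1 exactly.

-12

b_1 = (1/(2*pi)) ∫_{-2*pi}^{2*pi} v(x) sin(x/2) dx.
Integrating by parts (boundary term plus one more integral), an antiderivative of (3 - 3*x) sin(x/2) is 6*x*cos(x/2) - 12*sin(x/2) - 6*cos(x/2); evaluating from -2*pi to 2*pi: ∫_{-2*pi}^{2*pi} (3 - 3*x) sin(x/2) dx = (6 - 12*pi) - (6 + 12*pi) = -24*pi.
Hence b_1 = (1/(2*pi))·(-24*pi) = -12.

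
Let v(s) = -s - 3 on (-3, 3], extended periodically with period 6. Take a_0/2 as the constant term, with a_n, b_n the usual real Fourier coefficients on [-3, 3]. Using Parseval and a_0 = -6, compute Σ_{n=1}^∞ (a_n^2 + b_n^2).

6

Parseval: a_0^2/2 + Σ_{n≥1} (a_n^2+b_n^2) = 1/3 ∫_{-3}^{3} v(s)^2 ds = 24.
Subtract a_0^2/2 = 18: Σ (a_n^2+b_n^2) = 6.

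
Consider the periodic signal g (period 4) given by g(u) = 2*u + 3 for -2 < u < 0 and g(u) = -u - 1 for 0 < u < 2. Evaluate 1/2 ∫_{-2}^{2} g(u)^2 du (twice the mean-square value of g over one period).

1/2 ∫_{-2}^{2} g(u)^2 du = 1/2 · (40/3) = 20/3.

20/3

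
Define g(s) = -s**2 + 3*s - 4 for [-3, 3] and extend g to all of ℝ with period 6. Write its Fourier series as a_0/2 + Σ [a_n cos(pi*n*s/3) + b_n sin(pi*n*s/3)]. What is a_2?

a_2 = 1/3 ∫_{-3}^{3} g(s) cos(2*pi*s/3) ds.
Integrating by parts twice (tabular method), an antiderivative of (-s**2 + 3*s - 4) cos(2*pi*s/3) is -3*s**2*sin(2*pi*s/3)/(2*pi) + 9*s*sin(2*pi*s/3)/(2*pi) - 9*s*cos(2*pi*s/3)/(2*pi**2) - 6*sin(2*pi*s/3)/pi + 27*sin(2*pi*s/3)/(4*pi**3) + 27*cos(2*pi*s/3)/(4*pi**2); evaluating from -3 to 3: ∫_{-3}^{3} (-s**2 + 3*s - 4) cos(2*pi*s/3) ds = (-27/(4*pi**2)) - (81/(4*pi**2)) = -27/pi**2.
Hence a_2 = (1/3)·(-27/pi**2) = -9/pi**2.

-9/pi**2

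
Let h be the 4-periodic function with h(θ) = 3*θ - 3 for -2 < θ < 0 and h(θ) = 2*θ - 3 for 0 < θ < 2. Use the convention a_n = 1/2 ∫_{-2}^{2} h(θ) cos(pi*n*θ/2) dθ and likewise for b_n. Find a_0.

-7

a_0 = 1/2 ∫_{-2}^{2} h(θ) dθ = 1/2 · (-14) = -7.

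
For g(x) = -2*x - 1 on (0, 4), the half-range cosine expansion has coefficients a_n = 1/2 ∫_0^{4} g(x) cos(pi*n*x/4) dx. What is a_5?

32/(25*pi**2)

a_5 = 1/2 ∫_0^{4} (-2*x - 1) cos(5*pi*x/4) dx.
Integrating by parts (boundary term plus one more integral), an antiderivative of (-2*x - 1) cos(5*pi*x/4) is -8*x*sin(5*pi*x/4)/(5*pi) - 4*sin(5*pi*x/4)/(5*pi) - 32*cos(5*pi*x/4)/(25*pi**2); evaluating from 0 to 4: ∫_{0}^{4} (-2*x - 1) cos(5*pi*x/4) dx = (32/(25*pi**2)) - (-32/(25*pi**2)) = 64/(25*pi**2).
Hence a_5 = (1/2)·(64/(25*pi**2)) = 32/(25*pi**2).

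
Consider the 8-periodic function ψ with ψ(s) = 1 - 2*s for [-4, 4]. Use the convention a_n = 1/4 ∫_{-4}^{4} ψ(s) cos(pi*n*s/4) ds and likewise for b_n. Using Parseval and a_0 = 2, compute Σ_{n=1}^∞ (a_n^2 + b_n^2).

128/3

Parseval: a_0^2/2 + Σ_{n≥1} (a_n^2+b_n^2) = 1/4 ∫_{-4}^{4} ψ(s)^2 ds = 134/3.
Subtract a_0^2/2 = 2: Σ (a_n^2+b_n^2) = 128/3.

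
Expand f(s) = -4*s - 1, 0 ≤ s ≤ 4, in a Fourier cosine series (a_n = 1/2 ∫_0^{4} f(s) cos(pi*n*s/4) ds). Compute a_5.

a_5 = 1/2 ∫_0^{4} (-4*s - 1) cos(5*pi*s/4) ds.
Integrating by parts (boundary term plus one more integral), an antiderivative of (-4*s - 1) cos(5*pi*s/4) is -16*s*sin(5*pi*s/4)/(5*pi) - 4*sin(5*pi*s/4)/(5*pi) - 64*cos(5*pi*s/4)/(25*pi**2); evaluating from 0 to 4: ∫_{0}^{4} (-4*s - 1) cos(5*pi*s/4) ds = (64/(25*pi**2)) - (-64/(25*pi**2)) = 128/(25*pi**2).
Hence a_5 = (1/2)·(128/(25*pi**2)) = 64/(25*pi**2).

64/(25*pi**2)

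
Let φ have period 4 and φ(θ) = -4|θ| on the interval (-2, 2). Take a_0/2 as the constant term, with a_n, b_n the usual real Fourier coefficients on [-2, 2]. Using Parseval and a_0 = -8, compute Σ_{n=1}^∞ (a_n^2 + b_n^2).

Parseval: a_0^2/2 + Σ_{n≥1} (a_n^2+b_n^2) = 1/2 ∫_{-2}^{2} φ(θ)^2 dθ = 128/3.
Subtract a_0^2/2 = 32: Σ (a_n^2+b_n^2) = 32/3.

32/3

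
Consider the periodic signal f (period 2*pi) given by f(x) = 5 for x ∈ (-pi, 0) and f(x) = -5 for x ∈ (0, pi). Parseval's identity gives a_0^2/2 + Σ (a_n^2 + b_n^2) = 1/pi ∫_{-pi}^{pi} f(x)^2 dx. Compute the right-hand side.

1/pi ∫_{-pi}^{pi} f(x)^2 dx = 1/pi · (50*pi) = 50.

50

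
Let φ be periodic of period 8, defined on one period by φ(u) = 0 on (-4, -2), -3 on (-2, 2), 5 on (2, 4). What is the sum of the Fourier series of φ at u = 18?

1

u = 18 differs from u = 2 by 2 full period(s), and the series is 8-periodic.
At u = 2 the one-sided limits are φ(2^-) = -3 and φ(2^+) = 5.
By Dirichlet's theorem the series converges to their average, [(-3) + (5)]/2 = 1.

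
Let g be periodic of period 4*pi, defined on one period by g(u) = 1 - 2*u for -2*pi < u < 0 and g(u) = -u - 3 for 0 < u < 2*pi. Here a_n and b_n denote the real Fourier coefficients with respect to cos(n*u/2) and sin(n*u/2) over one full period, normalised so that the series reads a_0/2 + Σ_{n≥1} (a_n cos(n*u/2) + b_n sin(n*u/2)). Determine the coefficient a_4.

0

a_4 = (1/(2*pi)) ∫_{-2*pi}^{2*pi} g(u) cos(2*u) du.
Split the integral at the breakpoints.
Integrating by parts (boundary term plus one more integral), an antiderivative of (1 - 2*u) cos(2*u) is -u*sin(2*u) + sin(2*u)/2 - cos(2*u)/2; evaluating from -2*pi to 0: ∫_{-2*pi}^{0} (1 - 2*u) cos(2*u) du = (-1/2) - (-1/2) = 0.
Integrating by parts (boundary term plus one more integral), an antiderivative of (-u - 3) cos(2*u) is -u*sin(2*u)/2 - 3*sin(2*u)/2 - cos(2*u)/4; evaluating from 0 to 2*pi: ∫_{0}^{2*pi} (-u - 3) cos(2*u) du = (-1/4) - (-1/4) = 0.
Summing the pieces and multiplying by (1/(2*pi)) gives a_4 = 0.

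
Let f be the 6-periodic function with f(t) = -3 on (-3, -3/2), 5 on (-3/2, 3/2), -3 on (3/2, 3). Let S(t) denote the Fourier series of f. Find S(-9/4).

f is continuous at t = -9/4 with value -3, so the series converges to -3 there.

-3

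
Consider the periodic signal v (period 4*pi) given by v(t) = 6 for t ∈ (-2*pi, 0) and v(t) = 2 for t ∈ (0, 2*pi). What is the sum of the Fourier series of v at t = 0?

4

At t = 0 the one-sided limits are v(0^-) = 6 and v(0^+) = 2.
By Dirichlet's theorem the series converges to their average, [(6) + (2)]/2 = 4.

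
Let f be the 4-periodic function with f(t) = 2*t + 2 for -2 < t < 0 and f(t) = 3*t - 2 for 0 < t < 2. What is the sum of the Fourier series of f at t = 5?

1

t = 5 differs from t = 1 by 1 full period(s), and the series is 4-periodic.
f is continuous at t = 1 with value 1, so the series converges to 1 there.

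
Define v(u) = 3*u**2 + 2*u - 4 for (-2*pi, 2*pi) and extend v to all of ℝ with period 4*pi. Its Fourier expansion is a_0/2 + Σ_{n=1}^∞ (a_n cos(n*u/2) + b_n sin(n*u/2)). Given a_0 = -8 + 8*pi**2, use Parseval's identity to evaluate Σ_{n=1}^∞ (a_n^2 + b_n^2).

32*pi**2*(5 + 12*pi**2)/15

Parseval: a_0^2/2 + Σ_{n≥1} (a_n^2+b_n^2) = (1/(2*pi)) ∫_{-2*pi}^{2*pi} v(u)^2 du = -160*pi**2/3 + 32 + 288*pi**4/5.
Subtract a_0^2/2 = 32*(1 - pi**2)**2: Σ (a_n^2+b_n^2) = 32*pi**2*(5 + 12*pi**2)/15.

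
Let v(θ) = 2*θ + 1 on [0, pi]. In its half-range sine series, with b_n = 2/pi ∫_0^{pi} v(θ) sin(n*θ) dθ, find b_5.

b_5 = 2/pi ∫_0^{pi} (2*θ + 1) sin(5*θ) dθ.
Integrating by parts (boundary term plus one more integral), an antiderivative of (2*θ + 1) sin(5*θ) is -2*θ*cos(5*θ)/5 + 2*sin(5*θ)/25 - cos(5*θ)/5; evaluating from 0 to pi: ∫_{0}^{pi} (2*θ + 1) sin(5*θ) dθ = (1/5 + 2*pi/5) - (-1/5) = 2/5 + 2*pi/5.
Hence b_5 = (2/pi)·(2/5 + 2*pi/5) = 4*(1 + pi)/(5*pi).

4*(1 + pi)/(5*pi)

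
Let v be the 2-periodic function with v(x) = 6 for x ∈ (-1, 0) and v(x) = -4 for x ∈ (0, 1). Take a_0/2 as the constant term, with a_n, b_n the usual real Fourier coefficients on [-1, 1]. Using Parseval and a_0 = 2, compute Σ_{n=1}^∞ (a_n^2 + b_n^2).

50

Parseval: a_0^2/2 + Σ_{n≥1} (a_n^2+b_n^2) = ∫_{-1}^{1} v(x)^2 dx = 52.
Subtract a_0^2/2 = 2: Σ (a_n^2+b_n^2) = 50.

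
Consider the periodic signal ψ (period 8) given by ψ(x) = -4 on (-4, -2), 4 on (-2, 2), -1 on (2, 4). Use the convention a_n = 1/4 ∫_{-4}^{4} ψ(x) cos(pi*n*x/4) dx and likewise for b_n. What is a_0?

a_0 = 1/4 ∫_{-4}^{4} ψ(x) dx = 1/4 · (6) = 3/2.

3/2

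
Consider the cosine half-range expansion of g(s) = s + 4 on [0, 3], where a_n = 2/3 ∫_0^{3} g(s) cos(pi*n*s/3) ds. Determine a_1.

-12/pi**2

a_1 = 2/3 ∫_0^{3} (s + 4) cos(pi*s/3) ds.
Integrating by parts (boundary term plus one more integral), an antiderivative of (s + 4) cos(pi*s/3) is 3*s*sin(pi*s/3)/pi + 12*sin(pi*s/3)/pi + 9*cos(pi*s/3)/pi**2; evaluating from 0 to 3: ∫_{0}^{3} (s + 4) cos(pi*s/3) ds = (-9/pi**2) - (9/pi**2) = -18/pi**2.
Hence a_1 = (2/3)·(-18/pi**2) = -12/pi**2.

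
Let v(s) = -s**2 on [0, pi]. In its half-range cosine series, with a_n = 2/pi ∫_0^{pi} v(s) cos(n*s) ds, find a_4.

a_4 = 2/pi ∫_0^{pi} (-s**2) cos(4*s) ds.
Integrating by parts twice (tabular method), an antiderivative of (-s**2) cos(4*s) is -s**2*sin(4*s)/4 - s*cos(4*s)/8 + sin(4*s)/32; evaluating from 0 to pi: ∫_{0}^{pi} (-s**2) cos(4*s) ds = (-pi/8) - (0) = -pi/8.
Hence a_4 = (2/pi)·(-pi/8) = -1/4.

-1/4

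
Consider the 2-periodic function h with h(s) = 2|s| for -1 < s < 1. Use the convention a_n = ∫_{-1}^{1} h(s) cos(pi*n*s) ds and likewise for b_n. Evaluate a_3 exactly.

-8/(9*pi**2)

a_3 = ∫_{-1}^{1} h(s) cos(3*pi*s) ds.
h is even and cos(3*pi*s) is even, so the integrand is even and a_3 = 2 ∫_0^{1} h(s) cos(3*pi*s) ds.
Integrating by parts (boundary term plus one more integral), an antiderivative of (2*s) cos(3*pi*s) is 2*s*sin(3*pi*s)/(3*pi) + 2*cos(3*pi*s)/(9*pi**2); evaluating from 0 to 1: ∫_{0}^{1} (2*s) cos(3*pi*s) ds = (-2/(9*pi**2)) - (2/(9*pi**2)) = -4/(9*pi**2).
Hence a_3 = 2·(-4/(9*pi**2)) = -8/(9*pi**2).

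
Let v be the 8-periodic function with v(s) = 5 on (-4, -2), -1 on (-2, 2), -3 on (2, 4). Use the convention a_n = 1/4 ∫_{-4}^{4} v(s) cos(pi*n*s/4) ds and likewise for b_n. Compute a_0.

0

a_0 = 1/4 ∫_{-4}^{4} v(s) ds = 1/4 · (0) = 0.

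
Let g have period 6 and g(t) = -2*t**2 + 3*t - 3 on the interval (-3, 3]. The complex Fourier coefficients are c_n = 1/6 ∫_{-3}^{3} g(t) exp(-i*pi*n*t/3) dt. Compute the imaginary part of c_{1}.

-9/pi

Since g is real-valued, Im(c_{1}) = -1/6 ∫_{-3}^{3} g(t) sin(pi*t/3) dt = -b_{1}/2.
Integrating by parts twice (tabular method), an antiderivative of (-2*t**2 + 3*t - 3) sin(pi*t/3) is 6*t**2*cos(pi*t/3)/pi - 36*t*sin(pi*t/3)/pi**2 - 9*t*cos(pi*t/3)/pi + 27*sin(pi*t/3)/pi**2 - 108*cos(pi*t/3)/pi**3 + 9*cos(pi*t/3)/pi; evaluating from -3 to 3: ∫_{-3}^{3} (-2*t**2 + 3*t - 3) sin(pi*t/3) dt = (-36/pi + 108/pi**3) - (-90/pi + 108/pi**3) = 54/pi.
Hence Im(c_{1}) = (-1/6)·(54/pi) = -9/pi.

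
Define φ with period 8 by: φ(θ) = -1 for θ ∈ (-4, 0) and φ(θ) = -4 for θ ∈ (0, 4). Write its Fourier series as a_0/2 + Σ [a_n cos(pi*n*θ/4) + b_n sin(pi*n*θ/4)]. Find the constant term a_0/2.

a_0 = 1/4 ∫_{-4}^{4} φ(θ) dθ = 1/4 · (-20) = -5.
So the constant term a_0/2 = -5/2.

-5/2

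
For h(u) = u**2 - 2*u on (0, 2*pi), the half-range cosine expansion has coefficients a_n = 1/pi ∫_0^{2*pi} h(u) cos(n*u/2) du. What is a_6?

a_6 = 1/pi ∫_0^{2*pi} (u**2 - 2*u) cos(3*u) du.
Integrating by parts twice (tabular method), an antiderivative of (u**2 - 2*u) cos(3*u) is u**2*sin(3*u)/3 - 2*u*sin(3*u)/3 + 2*u*cos(3*u)/9 - 2*sin(3*u)/27 - 2*cos(3*u)/9; evaluating from 0 to 2*pi: ∫_{0}^{2*pi} (u**2 - 2*u) cos(3*u) du = (-2/9 + 4*pi/9) - (-2/9) = 4*pi/9.
Hence a_6 = (1/pi)·(4*pi/9) = 4/9.

4/9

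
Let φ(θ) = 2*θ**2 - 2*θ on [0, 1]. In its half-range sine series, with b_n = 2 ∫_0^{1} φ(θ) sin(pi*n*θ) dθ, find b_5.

-16/(125*pi**3)

b_5 = 2 ∫_0^{1} (2*θ**2 - 2*θ) sin(5*pi*θ) dθ.
Integrating by parts twice (tabular method), an antiderivative of (2*θ**2 - 2*θ) sin(5*pi*θ) is -2*θ**2*cos(5*pi*θ)/(5*pi) + 4*θ*sin(5*pi*θ)/(25*pi**2) + 2*θ*cos(5*pi*θ)/(5*pi) - 2*sin(5*pi*θ)/(25*pi**2) + 4*cos(5*pi*θ)/(125*pi**3); evaluating from 0 to 1: ∫_{0}^{1} (2*θ**2 - 2*θ) sin(5*pi*θ) dθ = (-4/(125*pi**3)) - (4/(125*pi**3)) = -8/(125*pi**3).
Hence b_5 = 2·(-8/(125*pi**3)) = -16/(125*pi**3).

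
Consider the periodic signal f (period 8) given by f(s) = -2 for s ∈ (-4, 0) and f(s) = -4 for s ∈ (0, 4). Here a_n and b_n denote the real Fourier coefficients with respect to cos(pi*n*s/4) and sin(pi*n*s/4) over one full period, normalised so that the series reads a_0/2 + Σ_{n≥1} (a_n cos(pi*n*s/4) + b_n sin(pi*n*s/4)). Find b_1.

-4/pi

b_1 = 1/4 ∫_{-4}^{4} f(s) sin(pi*s/4) ds.
Split the integral at the breakpoints.
Directly, an antiderivative of (-2) sin(pi*s/4) is 8*cos(pi*s/4)/pi; evaluating from -4 to 0: ∫_{-4}^{0} (-2) sin(pi*s/4) ds = (8/pi) - (-8/pi) = 16/pi.
Directly, an antiderivative of (-4) sin(pi*s/4) is 16*cos(pi*s/4)/pi; evaluating from 0 to 4: ∫_{0}^{4} (-4) sin(pi*s/4) ds = (-16/pi) - (16/pi) = -32/pi.
Summing the pieces and multiplying by (1/4) gives b_1 = -4/pi.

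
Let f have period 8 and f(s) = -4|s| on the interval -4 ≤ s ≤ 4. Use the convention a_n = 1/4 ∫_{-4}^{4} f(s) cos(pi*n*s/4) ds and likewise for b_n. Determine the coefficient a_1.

64/pi**2

a_1 = 1/4 ∫_{-4}^{4} f(s) cos(pi*s/4) ds.
f is even and cos(pi*s/4) is even, so the integrand is even and a_1 = 1/2 ∫_0^{4} f(s) cos(pi*s/4) ds.
Integrating by parts (boundary term plus one more integral), an antiderivative of (-4*s) cos(pi*s/4) is -16*s*sin(pi*s/4)/pi - 64*cos(pi*s/4)/pi**2; evaluating from 0 to 4: ∫_{0}^{4} (-4*s) cos(pi*s/4) ds = (64/pi**2) - (-64/pi**2) = 128/pi**2.
Hence a_1 = (1/2)·(128/pi**2) = 64/pi**2.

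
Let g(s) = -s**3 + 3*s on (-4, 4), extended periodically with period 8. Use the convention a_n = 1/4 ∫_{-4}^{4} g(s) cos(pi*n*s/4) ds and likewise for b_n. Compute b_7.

b_7 = 1/4 ∫_{-4}^{4} g(s) sin(7*pi*s/4) ds.
g is odd and sin(7*pi*s/4) is odd, so the integrand is even and b_7 = 1/2 ∫_0^{4} g(s) sin(7*pi*s/4) ds.
Integrating by parts three times (tabular method), an antiderivative of (-s**3 + 3*s) sin(7*pi*s/4) is 4*s**3*cos(7*pi*s/4)/(7*pi) - 48*s**2*sin(7*pi*s/4)/(49*pi**2) - 12*s*cos(7*pi*s/4)/(7*pi) - 384*s*cos(7*pi*s/4)/(343*pi**3) + 1536*sin(7*pi*s/4)/(2401*pi**4) + 48*sin(7*pi*s/4)/(49*pi**2); evaluating from 0 to 4: ∫_{0}^{4} (-s**3 + 3*s) sin(7*pi*s/4) ds = (16*(96 - 637*pi**2)/(343*pi**3)) - (0) = 16*(96 - 637*pi**2)/(343*pi**3).
Hence b_7 = (1/2)·(16*(96 - 637*pi**2)/(343*pi**3)) = 8*(96 - 637*pi**2)/(343*pi**3).

8*(96 - 637*pi**2)/(343*pi**3)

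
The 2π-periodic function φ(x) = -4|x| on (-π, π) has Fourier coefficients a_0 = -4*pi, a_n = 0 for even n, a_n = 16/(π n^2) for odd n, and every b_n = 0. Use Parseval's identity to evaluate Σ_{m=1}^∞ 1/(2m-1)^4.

pi**4/96

Parseval: a_0^2/2 + Σ a_n^2 = (1/π) ∫_{-π}^{π} φ(x)^2 dx = 32*pi**2/3.
Subtract a_0^2/2 = 8*pi**2: Σ a_n^2 = 8*pi**2/3.
Only odd n contribute, with a_n^2 = 256/(π^2 n^4), so Σ_{m≥1} 1/(2m-1)^4 = π^2·(8*pi**2/3)/256 = pi**4/96.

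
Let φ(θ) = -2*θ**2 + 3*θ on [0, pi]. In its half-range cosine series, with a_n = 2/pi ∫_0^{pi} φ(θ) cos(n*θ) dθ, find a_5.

4*(-3 + 2*pi)/(25*pi)

a_5 = 2/pi ∫_0^{pi} (-2*θ**2 + 3*θ) cos(5*θ) dθ.
Integrating by parts twice (tabular method), an antiderivative of (-2*θ**2 + 3*θ) cos(5*θ) is -2*θ**2*sin(5*θ)/5 + 3*θ*sin(5*θ)/5 - 4*θ*cos(5*θ)/25 + 4*sin(5*θ)/125 + 3*cos(5*θ)/25; evaluating from 0 to pi: ∫_{0}^{pi} (-2*θ**2 + 3*θ) cos(5*θ) dθ = (-3/25 + 4*pi/25) - (3/25) = -6/25 + 4*pi/25.
Hence a_5 = (2/pi)·(-6/25 + 4*pi/25) = 4*(-3 + 2*pi)/(25*pi).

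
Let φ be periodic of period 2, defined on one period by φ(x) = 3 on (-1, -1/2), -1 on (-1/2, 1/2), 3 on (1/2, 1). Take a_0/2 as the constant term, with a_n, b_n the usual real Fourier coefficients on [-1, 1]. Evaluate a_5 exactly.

-8/(5*pi)

a_5 = ∫_{-1}^{1} φ(x) cos(5*pi*x) dx.
φ is even and cos(5*pi*x) is even, so the integrand is even and a_5 = 2 ∫_0^{1} φ(x) cos(5*pi*x) dx.
Split the integral at the breakpoints.
Directly, an antiderivative of (-1) cos(5*pi*x) is -sin(5*pi*x)/(5*pi); evaluating from 0 to 1/2: ∫_{0}^{1/2} (-1) cos(5*pi*x) dx = (-1/(5*pi)) - (0) = -1/(5*pi).
Directly, an antiderivative of (3) cos(5*pi*x) is 3*sin(5*pi*x)/(5*pi); evaluating from 1/2 to 1: ∫_{1/2}^{1} (3) cos(5*pi*x) dx = (0) - (3/(5*pi)) = -3/(5*pi).
Summing the pieces and multiplying by 2 gives a_5 = -8/(5*pi).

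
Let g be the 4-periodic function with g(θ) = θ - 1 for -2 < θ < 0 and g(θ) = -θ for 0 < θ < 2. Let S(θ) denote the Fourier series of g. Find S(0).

-1/2

At θ = 0 the one-sided limits are g(0^-) = -1 and g(0^+) = 0.
By Dirichlet's theorem the series converges to their average, [(-1) + (0)]/2 = -1/2.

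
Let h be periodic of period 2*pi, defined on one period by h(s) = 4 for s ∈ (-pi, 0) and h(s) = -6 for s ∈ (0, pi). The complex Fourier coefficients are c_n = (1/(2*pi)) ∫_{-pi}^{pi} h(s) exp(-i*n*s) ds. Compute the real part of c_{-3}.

Since h is real-valued, Re(c_{-3}) = (1/(2*pi)) ∫_{-pi}^{pi} h(s) cos(-3*s) ds = a_{3}/2.
Split the integral at the breakpoints.
Directly, an antiderivative of (4) cos(-3*s) is 4*sin(3*s)/3; evaluating from -pi to 0: ∫_{-pi}^{0} (4) cos(-3*s) ds = (0) - (0) = 0.
Directly, an antiderivative of (-6) cos(-3*s) is -2*sin(3*s); evaluating from 0 to pi: ∫_{0}^{pi} (-6) cos(-3*s) ds = (0) - (0) = 0.
So ∫_{-pi}^{pi} h(s) cos(-3*s) ds = 0.
Hence Re(c_{-3}) = (1/(2*pi))·(0) = 0.

0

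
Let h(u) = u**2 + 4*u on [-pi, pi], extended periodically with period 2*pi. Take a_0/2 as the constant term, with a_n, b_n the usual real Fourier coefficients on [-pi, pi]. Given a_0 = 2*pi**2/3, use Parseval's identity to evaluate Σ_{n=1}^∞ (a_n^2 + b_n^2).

8*pi**2*(pi**2 + 60)/45

Parseval: a_0^2/2 + Σ_{n≥1} (a_n^2+b_n^2) = 1/pi ∫_{-pi}^{pi} h(u)^2 du = 2*pi**2*(3*pi**2 + 80)/15.
Subtract a_0^2/2 = 2*pi**4/9: Σ (a_n^2+b_n^2) = 8*pi**2*(pi**2 + 60)/45.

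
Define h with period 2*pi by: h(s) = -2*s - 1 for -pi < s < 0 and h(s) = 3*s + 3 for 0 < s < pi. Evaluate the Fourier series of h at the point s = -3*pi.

1 + 5*pi/2

s = -3*pi differs from s = pi by -2 full period(s), and the series is 2*pi-periodic.
At s = pi the one-sided limits are h(pi^-) = 3 + 3*pi and h(pi^+) = -1 + 2*pi.
By Dirichlet's theorem the series converges to their average, [(3 + 3*pi) + (-1 + 2*pi)]/2 = 1 + 5*pi/2.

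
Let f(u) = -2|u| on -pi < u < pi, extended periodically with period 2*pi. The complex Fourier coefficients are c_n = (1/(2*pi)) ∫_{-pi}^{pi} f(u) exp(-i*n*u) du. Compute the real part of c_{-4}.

0

Since f is real-valued, Re(c_{-4}) = (1/(2*pi)) ∫_{-pi}^{pi} f(u) cos(-4*u) du = a_{4}/2.
f is even and cos(-4*u) is even, so the integrand is even: ∫_{-pi}^{pi} f(u) cos(-4*u) du = 2∫_0^{pi} f(u) cos(-4*u) du.
Integrating by parts (boundary term plus one more integral), an antiderivative of (-2*u) cos(-4*u) is -u*sin(4*u)/2 - cos(4*u)/8; evaluating from 0 to pi: ∫_{0}^{pi} (-2*u) cos(-4*u) du = (-1/8) - (-1/8) = 0.
So ∫_{-pi}^{pi} f(u) cos(-4*u) du = 0.
Hence Re(c_{-4}) = (1/(2*pi))·(0) = 0.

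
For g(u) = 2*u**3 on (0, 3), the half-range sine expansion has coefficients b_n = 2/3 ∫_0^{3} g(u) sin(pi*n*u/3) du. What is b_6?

-18/pi + 3/pi**3

b_6 = 2/3 ∫_0^{3} (2*u**3) sin(2*pi*u) du.
Integrating by parts three times (tabular method), an antiderivative of (2*u**3) sin(2*pi*u) is -u**3*cos(2*pi*u)/pi + 3*u**2*sin(2*pi*u)/(2*pi**2) + 3*u*cos(2*pi*u)/(2*pi**3) - 3*sin(2*pi*u)/(4*pi**4); evaluating from 0 to 3: ∫_{0}^{3} (2*u**3) sin(2*pi*u) du = (-27/pi + 9/(2*pi**3)) - (0) = -27/pi + 9/(2*pi**3).
Hence b_6 = (2/3)·(-27/pi + 9/(2*pi**3)) = -18/pi + 3/pi**3.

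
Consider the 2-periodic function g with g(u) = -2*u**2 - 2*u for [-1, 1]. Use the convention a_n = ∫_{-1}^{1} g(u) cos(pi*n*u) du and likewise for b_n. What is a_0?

a_0 = ∫_{-1}^{1} g(u) du = -4/3.

-4/3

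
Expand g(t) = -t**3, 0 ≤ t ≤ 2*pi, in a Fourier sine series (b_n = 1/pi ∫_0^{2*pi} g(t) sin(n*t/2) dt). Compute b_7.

b_7 = 1/pi ∫_0^{2*pi} (-t**3) sin(7*t/2) dt.
Integrating by parts three times (tabular method), an antiderivative of (-t**3) sin(7*t/2) is 2*t**3*cos(7*t/2)/7 - 12*t**2*sin(7*t/2)/49 - 48*t*cos(7*t/2)/343 + 96*sin(7*t/2)/2401; evaluating from 0 to 2*pi: ∫_{0}^{2*pi} (-t**3) sin(7*t/2) dt = (16*pi*(6 - 49*pi**2)/343) - (0) = 16*pi*(6 - 49*pi**2)/343.
Hence b_7 = (1/pi)·(16*pi*(6 - 49*pi**2)/343) = 96/343 - 16*pi**2/7.

96/343 - 16*pi**2/7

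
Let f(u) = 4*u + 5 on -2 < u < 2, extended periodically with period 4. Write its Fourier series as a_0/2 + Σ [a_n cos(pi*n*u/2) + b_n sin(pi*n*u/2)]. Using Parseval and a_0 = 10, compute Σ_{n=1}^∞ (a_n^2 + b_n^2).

Parseval: a_0^2/2 + Σ_{n≥1} (a_n^2+b_n^2) = 1/2 ∫_{-2}^{2} f(u)^2 du = 278/3.
Subtract a_0^2/2 = 50: Σ (a_n^2+b_n^2) = 128/3.

128/3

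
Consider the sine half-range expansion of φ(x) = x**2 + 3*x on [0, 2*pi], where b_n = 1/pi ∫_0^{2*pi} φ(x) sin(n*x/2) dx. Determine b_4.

b_4 = 1/pi ∫_0^{2*pi} (x**2 + 3*x) sin(2*x) dx.
Integrating by parts twice (tabular method), an antiderivative of (x**2 + 3*x) sin(2*x) is -x**2*cos(2*x)/2 + x*sin(2*x)/2 - 3*x*cos(2*x)/2 + 3*sin(2*x)/4 + cos(2*x)/4; evaluating from 0 to 2*pi: ∫_{0}^{2*pi} (x**2 + 3*x) sin(2*x) dx = (-2*pi**2 - 3*pi + 1/4) - (1/4) = -pi*(3 + 2*pi).
Hence b_4 = (1/pi)·(-pi*(3 + 2*pi)) = -2*pi - 3.

-2*pi - 3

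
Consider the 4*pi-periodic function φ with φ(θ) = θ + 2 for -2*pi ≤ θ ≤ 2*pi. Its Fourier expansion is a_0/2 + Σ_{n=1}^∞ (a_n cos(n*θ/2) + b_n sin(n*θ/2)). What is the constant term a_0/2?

2

a_0 = (1/(2*pi)) ∫_{-2*pi}^{2*pi} φ(θ) dθ = (1/(2*pi)) · (8*pi) = 4.
So the constant term a_0/2 = 2.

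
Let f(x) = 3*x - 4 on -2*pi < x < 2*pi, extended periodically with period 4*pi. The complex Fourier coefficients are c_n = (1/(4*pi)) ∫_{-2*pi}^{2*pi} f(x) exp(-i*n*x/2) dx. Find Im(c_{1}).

Since f is real-valued, Im(c_{1}) = -(1/(4*pi)) ∫_{-2*pi}^{2*pi} f(x) sin(x/2) dx = -b_{1}/2.
Integrating by parts (boundary term plus one more integral), an antiderivative of (3*x - 4) sin(x/2) is -6*x*cos(x/2) + 12*sin(x/2) + 8*cos(x/2); evaluating from -2*pi to 2*pi: ∫_{-2*pi}^{2*pi} (3*x - 4) sin(x/2) dx = (-8 + 12*pi) - (-12*pi - 8) = 24*pi.
Hence Im(c_{1}) = (-1/(4*pi))·(24*pi) = -6.

-6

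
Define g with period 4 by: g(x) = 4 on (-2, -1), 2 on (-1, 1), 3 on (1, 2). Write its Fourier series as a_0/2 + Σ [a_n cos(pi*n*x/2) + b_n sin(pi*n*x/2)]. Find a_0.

11/2

a_0 = 1/2 ∫_{-2}^{2} g(x) dx = 1/2 · (11) = 11/2.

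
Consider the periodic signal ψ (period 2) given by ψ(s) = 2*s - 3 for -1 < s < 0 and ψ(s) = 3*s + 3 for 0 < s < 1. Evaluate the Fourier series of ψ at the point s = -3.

1/2

s = -3 differs from s = 1 by -2 full period(s), and the series is 2-periodic.
At s = 1 the one-sided limits are ψ(1^-) = 6 and ψ(1^+) = -5.
By Dirichlet's theorem the series converges to their average, [(6) + (-5)]/2 = 1/2.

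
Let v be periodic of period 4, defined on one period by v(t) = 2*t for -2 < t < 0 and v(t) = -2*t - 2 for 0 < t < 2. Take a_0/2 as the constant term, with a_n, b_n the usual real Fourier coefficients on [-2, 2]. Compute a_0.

-6

a_0 = 1/2 ∫_{-2}^{2} v(t) dt = 1/2 · (-12) = -6.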